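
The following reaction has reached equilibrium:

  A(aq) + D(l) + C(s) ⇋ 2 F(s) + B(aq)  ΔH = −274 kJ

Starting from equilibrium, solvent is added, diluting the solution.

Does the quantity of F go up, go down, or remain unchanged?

unchanged

Dilution scales every aqueous concentration by the same factor. Δn_aq = 1 − 1 = 0, so Q is unchanged — no shift.
No net shift occurs, so the amount of F is unchanged.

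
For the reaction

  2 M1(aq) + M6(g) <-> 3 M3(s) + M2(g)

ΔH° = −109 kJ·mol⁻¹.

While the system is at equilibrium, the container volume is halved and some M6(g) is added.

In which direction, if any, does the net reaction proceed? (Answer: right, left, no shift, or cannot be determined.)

right

Gas moles: reactants 1, products 1. Δn_gas = 0, so a volume change leaves Q equal to K — no shift from this change.
Adding M6 (g), a reactant, drives the reaction to the right.
Only the nonzero effect(s) matter; the net shift is to the right.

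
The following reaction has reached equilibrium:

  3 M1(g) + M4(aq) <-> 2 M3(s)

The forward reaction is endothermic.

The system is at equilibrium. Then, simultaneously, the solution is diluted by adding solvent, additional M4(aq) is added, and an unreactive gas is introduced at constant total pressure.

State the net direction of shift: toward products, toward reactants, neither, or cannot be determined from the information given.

cannot be determined

Dilution lowers every aqueous concentration by the same factor. Δn_aq = 0 − 1 = -1, so the system shifts toward the side with more dissolved moles — to the left.
Adding M4 (aq), a reactant, drives the reaction to the right.
Adding inert gas at constant total pressure expands the volume and lowers every reacting partial pressure. With Δn_gas = 0 − 3 = -3, Q moves away from K toward the side with fewer gas moles, so the system shifts toward the side with more gas moles — to the left.
The individual effects push in opposite directions; without quantitative information the net direction cannot be determined.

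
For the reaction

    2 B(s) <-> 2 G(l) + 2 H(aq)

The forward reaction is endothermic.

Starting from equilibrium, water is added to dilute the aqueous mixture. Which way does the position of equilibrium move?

right

Dilution lowers every aqueous concentration by the same factor. Δn_aq = 2 − 0 = +2, so the system shifts toward the side with more dissolved moles — to the right.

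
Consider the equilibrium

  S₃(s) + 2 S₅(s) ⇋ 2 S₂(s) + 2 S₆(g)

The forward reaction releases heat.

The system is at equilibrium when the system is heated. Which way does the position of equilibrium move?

The forward reaction is exothermic. Raising T favours the endothermic direction — shift to the left.

left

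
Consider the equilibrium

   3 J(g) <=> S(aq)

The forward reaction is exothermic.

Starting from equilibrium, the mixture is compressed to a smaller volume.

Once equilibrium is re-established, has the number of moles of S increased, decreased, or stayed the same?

increases

Gas moles: reactants 3, products 0 (Δn_gas = -3). Compression shifts the system toward the side with fewer moles of gas — to the right.
The net shift is to the right. S is a product, so its amount increases.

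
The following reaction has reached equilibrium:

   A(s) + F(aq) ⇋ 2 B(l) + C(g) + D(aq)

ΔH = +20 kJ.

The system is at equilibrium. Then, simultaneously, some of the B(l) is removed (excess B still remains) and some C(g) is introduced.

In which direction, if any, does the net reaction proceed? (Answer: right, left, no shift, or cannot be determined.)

B is a pure liquid; its activity is 1 regardless of amount, so Q is unaffected — no shift from this change.
Adding C (g), a product, drives the reaction to the left.
Only the nonzero effect(s) matter; the net shift is to the left.

left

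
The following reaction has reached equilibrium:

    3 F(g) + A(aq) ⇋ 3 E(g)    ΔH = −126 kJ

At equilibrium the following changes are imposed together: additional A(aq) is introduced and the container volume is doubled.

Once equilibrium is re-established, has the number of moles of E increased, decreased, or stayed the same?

increases

Adding A (aq), a reactant, drives the reaction to the right.
Gas moles: reactants 3, products 3. Δn_gas = 0, so a volume change leaves Q equal to K — no shift from this change.
The net shift is to the right. E is a product, so its amount increases.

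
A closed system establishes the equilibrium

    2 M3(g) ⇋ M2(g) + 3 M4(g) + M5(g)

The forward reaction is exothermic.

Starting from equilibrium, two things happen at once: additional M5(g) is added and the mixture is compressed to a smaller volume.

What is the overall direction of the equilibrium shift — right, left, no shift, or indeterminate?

Adding M5 (g), a product, drives the reaction to the left.
Gas moles: reactants 2, products 5 (Δn_gas = +3). Compression shifts the system toward the side with fewer moles of gas — to the left.
All effects act in the same direction — net shift to the left.

left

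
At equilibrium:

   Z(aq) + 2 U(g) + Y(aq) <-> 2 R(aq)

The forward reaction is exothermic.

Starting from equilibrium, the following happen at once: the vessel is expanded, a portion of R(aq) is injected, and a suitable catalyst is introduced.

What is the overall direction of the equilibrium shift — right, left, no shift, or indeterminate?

Gas moles: reactants 2, products 0 (Δn_gas = -2). Expansion shifts the system toward the side with more moles of gas — to the left.
Adding R (aq), a product, drives the reaction to the left.
A catalyst speeds both forward and reverse rates equally; it changes neither Q nor K — no shift from this change.
Only the nonzero effect(s) matter; the net shift is to the left.

left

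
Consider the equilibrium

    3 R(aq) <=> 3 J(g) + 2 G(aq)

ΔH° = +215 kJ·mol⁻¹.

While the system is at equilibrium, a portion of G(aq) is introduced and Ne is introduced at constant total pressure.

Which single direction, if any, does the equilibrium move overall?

Adding G (aq), a product, drives the reaction to the left.
Adding inert gas at constant total pressure expands the volume and lowers every reacting partial pressure. With Δn_gas = 3 − 0 = +3, Q moves away from K toward the side with fewer gas moles, so the system shifts toward the side with more gas moles — to the right.
The individual effects push in opposite directions; without quantitative information the net direction cannot be determined.

cannot be determined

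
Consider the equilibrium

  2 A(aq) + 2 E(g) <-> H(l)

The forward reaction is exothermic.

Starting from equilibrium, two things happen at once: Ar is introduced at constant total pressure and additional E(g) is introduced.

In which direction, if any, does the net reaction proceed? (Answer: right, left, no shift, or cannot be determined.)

Adding inert gas at constant total pressure expands the volume and lowers every reacting partial pressure. With Δn_gas = 0 − 2 = -2, Q moves away from K toward the side with fewer gas moles, so the system shifts toward the side with more gas moles — to the left.
Adding E (g), a reactant, drives the reaction to the right.
The individual effects push in opposite directions; without quantitative information the net direction cannot be determined.

cannot be determined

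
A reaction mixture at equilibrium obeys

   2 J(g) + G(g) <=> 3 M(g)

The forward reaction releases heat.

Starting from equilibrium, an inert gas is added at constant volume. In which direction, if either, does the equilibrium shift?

no shift

At constant volume, adding an inert gas leaves every reacting species' partial pressure unchanged, so Q is unchanged — no shift from this change.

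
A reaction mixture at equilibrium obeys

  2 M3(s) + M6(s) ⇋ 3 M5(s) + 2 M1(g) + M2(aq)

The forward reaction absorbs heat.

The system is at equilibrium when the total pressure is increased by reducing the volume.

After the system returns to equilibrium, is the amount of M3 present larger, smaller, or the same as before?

increases

Gas moles: reactants 0, products 2 (Δn_gas = +2). Compression shifts the system toward the side with fewer moles of gas — to the left.
The net shift is to the left. M3 is a reactant, so its amount increases.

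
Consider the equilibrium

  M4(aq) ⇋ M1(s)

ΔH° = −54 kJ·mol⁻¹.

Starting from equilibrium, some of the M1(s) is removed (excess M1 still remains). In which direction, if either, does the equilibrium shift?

no shift

M1 is a pure solid; its activity is 1 regardless of amount, so Q is unaffected — no shift from this change.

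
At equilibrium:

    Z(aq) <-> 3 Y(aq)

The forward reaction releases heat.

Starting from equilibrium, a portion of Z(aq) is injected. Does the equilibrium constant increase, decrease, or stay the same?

unchanged

The equilibrium constant depends only on temperature. This perturbation may move the position of equilibrium, but since T is unchanged, K itself is unchanged.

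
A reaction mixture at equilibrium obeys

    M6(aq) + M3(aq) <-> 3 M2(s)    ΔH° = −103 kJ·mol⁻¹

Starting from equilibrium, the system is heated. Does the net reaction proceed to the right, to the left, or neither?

left

The forward reaction is exothermic. Raising T favours the endothermic direction — shift to the left.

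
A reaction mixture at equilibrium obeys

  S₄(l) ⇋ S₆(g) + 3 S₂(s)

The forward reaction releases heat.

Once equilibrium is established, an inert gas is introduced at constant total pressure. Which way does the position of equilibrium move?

Adding inert gas at constant total pressure expands the volume and lowers every reacting partial pressure. With Δn_gas = 1 − 0 = +1, Q moves away from K toward the side with fewer gas moles, so the system shifts toward the side with more gas moles — to the right.

right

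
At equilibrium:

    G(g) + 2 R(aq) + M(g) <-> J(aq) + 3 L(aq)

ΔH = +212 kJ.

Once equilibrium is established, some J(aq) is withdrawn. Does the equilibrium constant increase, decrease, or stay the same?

The equilibrium constant depends only on temperature. This perturbation may move the position of equilibrium, but since T is unchanged, K itself is unchanged.

unchanged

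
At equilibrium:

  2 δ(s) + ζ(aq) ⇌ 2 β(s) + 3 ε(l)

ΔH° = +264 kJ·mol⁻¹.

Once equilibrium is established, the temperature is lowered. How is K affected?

decreases

K depends on temperature via the van 't Hoff relation. The forward reaction is endothermic, so lowering T decreases K.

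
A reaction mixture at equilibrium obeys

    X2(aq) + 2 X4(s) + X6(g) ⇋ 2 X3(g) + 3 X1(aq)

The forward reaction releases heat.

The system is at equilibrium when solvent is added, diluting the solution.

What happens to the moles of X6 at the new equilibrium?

Dilution lowers every aqueous concentration by the same factor. Δn_aq = 3 − 1 = +2, so the system shifts toward the side with more dissolved moles — to the right.
The net shift is to the right. X6 is a reactant, so its amount decreases.

decreases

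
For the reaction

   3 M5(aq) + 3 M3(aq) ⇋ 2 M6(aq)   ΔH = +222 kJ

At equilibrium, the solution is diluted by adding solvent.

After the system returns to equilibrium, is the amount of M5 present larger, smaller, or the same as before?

increases

Dilution lowers every aqueous concentration by the same factor. Δn_aq = 2 − 6 = -4, so the system shifts toward the side with more dissolved moles — to the left.
The net shift is to the left. M5 is a reactant, so its amount increases.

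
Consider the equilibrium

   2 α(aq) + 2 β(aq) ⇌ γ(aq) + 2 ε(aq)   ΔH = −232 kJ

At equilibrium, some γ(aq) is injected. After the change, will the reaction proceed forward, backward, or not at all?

Adding γ (aq), a product, drives the reaction to the left.

left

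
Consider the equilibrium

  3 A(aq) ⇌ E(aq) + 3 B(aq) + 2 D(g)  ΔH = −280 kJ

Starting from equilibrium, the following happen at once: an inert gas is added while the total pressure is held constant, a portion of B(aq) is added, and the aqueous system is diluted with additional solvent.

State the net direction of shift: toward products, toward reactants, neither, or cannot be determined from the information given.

Adding inert gas at constant total pressure expands the volume and lowers every reacting partial pressure. With Δn_gas = 2 − 0 = +2, Q moves away from K toward the side with fewer gas moles, so the system shifts toward the side with more gas moles — to the right.
Adding B (aq), a product, drives the reaction to the left.
Dilution lowers every aqueous concentration by the same factor. Δn_aq = 4 − 3 = +1, so the system shifts toward the side with more dissolved moles — to the right.
The individual effects push in opposite directions; without quantitative information the net direction cannot be determined.

cannot be determined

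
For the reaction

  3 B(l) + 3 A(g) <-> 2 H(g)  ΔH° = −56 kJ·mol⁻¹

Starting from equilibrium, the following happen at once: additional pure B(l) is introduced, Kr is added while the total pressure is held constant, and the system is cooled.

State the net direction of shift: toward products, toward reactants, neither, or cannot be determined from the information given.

cannot be determined

B is a pure liquid; its activity is 1 regardless of amount, so Q is unaffected — no shift from this change.
Adding inert gas at constant total pressure expands the volume and lowers every reacting partial pressure. With Δn_gas = 2 − 3 = -1, Q moves away from K toward the side with fewer gas moles, so the system shifts toward the side with more gas moles — to the left.
The forward reaction is exothermic. Lowering T favours the exothermic direction — shift to the right.
The individual effects push in opposite directions; without quantitative information the net direction cannot be determined.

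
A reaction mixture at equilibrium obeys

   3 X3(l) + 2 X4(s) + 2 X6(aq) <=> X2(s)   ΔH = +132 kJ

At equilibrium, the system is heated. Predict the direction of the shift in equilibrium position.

The forward reaction is endothermic. Raising T favours the endothermic direction — shift to the right.

right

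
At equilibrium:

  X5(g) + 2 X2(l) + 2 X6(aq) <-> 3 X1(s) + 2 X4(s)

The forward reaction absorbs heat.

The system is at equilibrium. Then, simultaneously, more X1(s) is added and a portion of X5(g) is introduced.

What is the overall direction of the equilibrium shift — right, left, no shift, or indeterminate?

X1 is a pure solid; its activity is 1 regardless of amount, so Q is unaffected — no shift from this change.
Adding X5 (g), a reactant, drives the reaction to the right.
Only the nonzero effect(s) matter; the net shift is to the right.

right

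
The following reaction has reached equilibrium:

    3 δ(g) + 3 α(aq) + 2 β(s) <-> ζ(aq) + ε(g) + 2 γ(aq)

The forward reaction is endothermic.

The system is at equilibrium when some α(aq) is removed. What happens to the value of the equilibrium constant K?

The equilibrium constant depends only on temperature. This perturbation may move the position of equilibrium, but since T is unchanged, K itself is unchanged.

unchanged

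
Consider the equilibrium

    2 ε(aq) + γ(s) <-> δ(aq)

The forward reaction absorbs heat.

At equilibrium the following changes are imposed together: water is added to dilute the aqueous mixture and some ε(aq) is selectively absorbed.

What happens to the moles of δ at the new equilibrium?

decreases

Dilution lowers every aqueous concentration by the same factor. Δn_aq = 1 − 2 = -1, so the system shifts toward the side with more dissolved moles — to the left.
Removing ε (aq), a reactant, drives the reaction to the left.
The net shift is to the left. δ is a product, so its amount decreases.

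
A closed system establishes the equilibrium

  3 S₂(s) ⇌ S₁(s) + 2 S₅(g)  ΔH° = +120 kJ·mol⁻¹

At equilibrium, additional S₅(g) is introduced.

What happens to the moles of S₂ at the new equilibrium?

increases

Adding S₅ (g), a product, drives the reaction to the left.
The net shift is to the left. S₂ is a reactant, so its amount increases.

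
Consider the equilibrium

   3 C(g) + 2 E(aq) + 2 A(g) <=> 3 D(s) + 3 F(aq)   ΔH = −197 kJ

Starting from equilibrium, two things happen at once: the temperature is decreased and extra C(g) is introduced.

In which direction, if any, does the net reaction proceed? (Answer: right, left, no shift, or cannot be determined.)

right

The forward reaction is exothermic. Lowering T favours the exothermic direction — shift to the right.
Adding C (g), a reactant, drives the reaction to the right.
All effects act in the same direction — net shift to the right.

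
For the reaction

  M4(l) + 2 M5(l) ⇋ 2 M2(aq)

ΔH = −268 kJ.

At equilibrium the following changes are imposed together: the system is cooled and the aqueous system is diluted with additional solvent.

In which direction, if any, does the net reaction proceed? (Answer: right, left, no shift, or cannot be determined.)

right

The forward reaction is exothermic. Lowering T favours the exothermic direction — shift to the right.
Dilution lowers every aqueous concentration by the same factor. Δn_aq = 2 − 0 = +2, so the system shifts toward the side with more dissolved moles — to the right.
All effects act in the same direction — net shift to the right.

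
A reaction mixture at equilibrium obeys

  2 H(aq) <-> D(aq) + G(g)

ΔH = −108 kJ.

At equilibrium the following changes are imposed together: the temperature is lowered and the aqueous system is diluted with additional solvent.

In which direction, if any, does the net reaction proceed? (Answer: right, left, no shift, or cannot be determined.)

cannot be determined

The forward reaction is exothermic. Lowering T favours the exothermic direction — shift to the right.
Dilution lowers every aqueous concentration by the same factor. Δn_aq = 1 − 2 = -1, so the system shifts toward the side with more dissolved moles — to the left.
The individual effects push in opposite directions; without quantitative information the net direction cannot be determined.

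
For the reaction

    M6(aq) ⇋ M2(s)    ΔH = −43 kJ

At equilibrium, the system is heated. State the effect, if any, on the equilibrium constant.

decreases

K depends on temperature via the van 't Hoff relation. The forward reaction is exothermic, so raising T decreases K.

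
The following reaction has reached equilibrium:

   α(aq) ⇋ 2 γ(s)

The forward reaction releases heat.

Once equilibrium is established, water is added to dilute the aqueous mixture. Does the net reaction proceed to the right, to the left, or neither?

Dilution lowers every aqueous concentration by the same factor. Δn_aq = 0 − 1 = -1, so the system shifts toward the side with more dissolved moles — to the left.

left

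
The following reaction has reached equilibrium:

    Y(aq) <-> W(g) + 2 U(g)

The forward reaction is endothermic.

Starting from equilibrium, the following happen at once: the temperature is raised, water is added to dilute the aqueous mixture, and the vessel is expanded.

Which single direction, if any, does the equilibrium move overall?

cannot be determined

The forward reaction is endothermic. Raising T favours the endothermic direction — shift to the right.
Dilution lowers every aqueous concentration by the same factor. Δn_aq = 0 − 1 = -1, so the system shifts toward the side with more dissolved moles — to the left.
Gas moles: reactants 0, products 3 (Δn_gas = +3). Expansion shifts the system toward the side with more moles of gas — to the right.
The individual effects push in opposite directions; without quantitative information the net direction cannot be determined.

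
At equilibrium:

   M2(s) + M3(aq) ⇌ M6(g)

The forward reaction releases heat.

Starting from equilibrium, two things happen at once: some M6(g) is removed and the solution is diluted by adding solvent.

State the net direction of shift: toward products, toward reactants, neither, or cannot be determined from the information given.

cannot be determined

Removing M6 (g), a product, drives the reaction to the right.
Dilution lowers every aqueous concentration by the same factor. Δn_aq = 0 − 1 = -1, so the system shifts toward the side with more dissolved moles — to the left.
The individual effects push in opposite directions; without quantitative information the net direction cannot be determined.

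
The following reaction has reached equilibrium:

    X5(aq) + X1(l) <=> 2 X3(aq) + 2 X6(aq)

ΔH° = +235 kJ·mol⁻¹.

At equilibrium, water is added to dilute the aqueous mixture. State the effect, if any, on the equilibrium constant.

unchanged

The equilibrium constant depends only on temperature. This perturbation may move the position of equilibrium, but since T is unchanged, K itself is unchanged.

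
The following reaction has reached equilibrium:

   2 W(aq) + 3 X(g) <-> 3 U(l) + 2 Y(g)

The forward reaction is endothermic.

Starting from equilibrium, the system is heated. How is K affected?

increases

K depends on temperature via the van 't Hoff relation. The forward reaction is endothermic, so raising T increases K.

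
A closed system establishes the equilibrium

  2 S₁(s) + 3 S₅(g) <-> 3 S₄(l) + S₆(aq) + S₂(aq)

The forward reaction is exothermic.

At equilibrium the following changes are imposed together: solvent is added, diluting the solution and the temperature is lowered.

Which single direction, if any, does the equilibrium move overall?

Dilution lowers every aqueous concentration by the same factor. Δn_aq = 2 − 0 = +2, so the system shifts toward the side with more dissolved moles — to the right.
The forward reaction is exothermic. Lowering T favours the exothermic direction — shift to the right.
All effects act in the same direction — net shift to the right.

right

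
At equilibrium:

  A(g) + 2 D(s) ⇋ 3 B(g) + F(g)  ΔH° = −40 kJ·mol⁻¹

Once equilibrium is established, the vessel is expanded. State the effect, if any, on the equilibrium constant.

The equilibrium constant depends only on temperature. This perturbation may move the position of equilibrium, but since T is unchanged, K itself is unchanged.

unchanged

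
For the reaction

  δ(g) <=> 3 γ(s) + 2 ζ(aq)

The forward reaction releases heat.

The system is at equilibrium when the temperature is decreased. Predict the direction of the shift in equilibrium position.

right

The forward reaction is exothermic. Lowering T favours the exothermic direction — shift to the right.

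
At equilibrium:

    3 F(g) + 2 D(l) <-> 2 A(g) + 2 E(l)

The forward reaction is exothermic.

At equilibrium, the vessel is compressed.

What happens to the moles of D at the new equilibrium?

Gas moles: reactants 3, products 2 (Δn_gas = -1). Compression shifts the system toward the side with fewer moles of gas — to the right.
The net shift is to the right. D is a reactant, so its amount decreases.

decreases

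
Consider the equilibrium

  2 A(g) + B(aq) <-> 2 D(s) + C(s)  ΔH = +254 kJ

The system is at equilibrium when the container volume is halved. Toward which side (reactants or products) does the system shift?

Gas moles: reactants 2, products 0 (Δn_gas = -2). Compression shifts the system toward the side with fewer moles of gas — to the right.

right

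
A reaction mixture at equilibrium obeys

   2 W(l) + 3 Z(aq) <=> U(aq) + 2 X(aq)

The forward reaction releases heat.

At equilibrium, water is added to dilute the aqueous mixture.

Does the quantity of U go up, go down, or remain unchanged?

Dilution scales every aqueous concentration by the same factor. Δn_aq = 3 − 3 = 0, so Q is unchanged — no shift.
No net shift occurs, so the amount of U is unchanged.

unchanged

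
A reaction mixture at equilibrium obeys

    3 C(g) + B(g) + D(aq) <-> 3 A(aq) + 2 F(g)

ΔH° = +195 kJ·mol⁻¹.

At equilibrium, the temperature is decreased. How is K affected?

K depends on temperature via the van 't Hoff relation. The forward reaction is endothermic, so lowering T decreases K.

decreases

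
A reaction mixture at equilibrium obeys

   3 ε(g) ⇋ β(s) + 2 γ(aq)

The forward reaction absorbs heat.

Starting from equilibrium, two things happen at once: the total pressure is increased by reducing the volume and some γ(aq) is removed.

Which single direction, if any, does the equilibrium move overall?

Gas moles: reactants 3, products 0 (Δn_gas = -3). Compression shifts the system toward the side with fewer moles of gas — to the right.
Removing γ (aq), a product, drives the reaction to the right.
All effects act in the same direction — net shift to the right.

right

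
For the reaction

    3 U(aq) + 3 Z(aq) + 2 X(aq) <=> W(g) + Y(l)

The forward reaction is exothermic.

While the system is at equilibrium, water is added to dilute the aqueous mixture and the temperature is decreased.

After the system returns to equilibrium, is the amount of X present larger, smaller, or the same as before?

Dilution lowers every aqueous concentration by the same factor. Δn_aq = 0 − 8 = -8, so the system shifts toward the side with more dissolved moles — to the left.
The forward reaction is exothermic. Lowering T favours the exothermic direction — shift to the right.
The two effects oppose each other, so the net shift — and hence the change in X — cannot be determined from the given information.

cannot be determined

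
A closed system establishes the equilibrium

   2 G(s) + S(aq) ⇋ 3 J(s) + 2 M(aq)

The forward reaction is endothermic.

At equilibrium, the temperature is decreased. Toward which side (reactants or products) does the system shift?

The forward reaction is endothermic. Lowering T favours the exothermic direction — shift to the left.

left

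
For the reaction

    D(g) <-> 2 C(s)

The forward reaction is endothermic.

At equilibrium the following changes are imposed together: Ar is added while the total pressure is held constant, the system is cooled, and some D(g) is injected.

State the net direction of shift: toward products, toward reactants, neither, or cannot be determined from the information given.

cannot be determined

Adding inert gas at constant total pressure expands the volume and lowers every reacting partial pressure. With Δn_gas = 0 − 1 = -1, Q moves away from K toward the side with fewer gas moles, so the system shifts toward the side with more gas moles — to the left.
The forward reaction is endothermic. Lowering T favours the exothermic direction — shift to the left.
Adding D (g), a reactant, drives the reaction to the right.
The individual effects push in opposite directions; without quantitative information the net direction cannot be determined.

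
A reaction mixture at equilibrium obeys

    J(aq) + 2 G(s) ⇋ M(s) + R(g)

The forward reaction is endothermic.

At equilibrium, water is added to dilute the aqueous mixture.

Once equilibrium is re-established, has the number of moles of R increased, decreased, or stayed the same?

Dilution lowers every aqueous concentration by the same factor. Δn_aq = 0 − 1 = -1, so the system shifts toward the side with more dissolved moles — to the left.
The net shift is to the left. R is a product, so its amount decreases.

decreases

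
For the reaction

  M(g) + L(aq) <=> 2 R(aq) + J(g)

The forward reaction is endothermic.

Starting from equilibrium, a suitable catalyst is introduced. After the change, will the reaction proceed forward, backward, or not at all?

no shift

A catalyst speeds both forward and reverse rates equally; it changes neither Q nor K — no shift from this change.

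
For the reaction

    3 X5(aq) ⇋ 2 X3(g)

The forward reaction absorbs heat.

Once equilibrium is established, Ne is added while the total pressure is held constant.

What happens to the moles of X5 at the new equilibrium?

Adding inert gas at constant total pressure expands the volume and lowers every reacting partial pressure. With Δn_gas = 2 − 0 = +2, Q moves away from K toward the side with fewer gas moles, so the system shifts toward the side with more gas moles — to the right.
The net shift is to the right. X5 is a reactant, so its amount decreases.

decreases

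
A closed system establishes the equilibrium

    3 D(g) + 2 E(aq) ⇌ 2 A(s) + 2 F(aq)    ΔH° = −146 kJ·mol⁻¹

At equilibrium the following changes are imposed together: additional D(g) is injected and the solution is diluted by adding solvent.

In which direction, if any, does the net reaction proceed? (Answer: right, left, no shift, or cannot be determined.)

Adding D (g), a reactant, drives the reaction to the right.
Dilution scales every aqueous concentration by the same factor. Δn_aq = 2 − 2 = 0, so Q is unchanged — no shift.
Only the nonzero effect(s) matter; the net shift is to the right.

right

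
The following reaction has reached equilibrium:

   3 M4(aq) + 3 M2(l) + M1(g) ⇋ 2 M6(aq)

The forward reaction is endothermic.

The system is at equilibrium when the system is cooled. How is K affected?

K depends on temperature via the van 't Hoff relation. The forward reaction is endothermic, so lowering T decreases K.

decreases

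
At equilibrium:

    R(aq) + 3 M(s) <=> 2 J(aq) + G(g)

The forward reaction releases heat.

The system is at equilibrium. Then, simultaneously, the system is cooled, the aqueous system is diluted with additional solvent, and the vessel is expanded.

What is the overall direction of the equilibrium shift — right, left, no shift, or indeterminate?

The forward reaction is exothermic. Lowering T favours the exothermic direction — shift to the right.
Dilution lowers every aqueous concentration by the same factor. Δn_aq = 2 − 1 = +1, so the system shifts toward the side with more dissolved moles — to the right.
Gas moles: reactants 0, products 1 (Δn_gas = +1). Expansion shifts the system toward the side with more moles of gas — to the right.
All effects act in the same direction — net shift to the right.

right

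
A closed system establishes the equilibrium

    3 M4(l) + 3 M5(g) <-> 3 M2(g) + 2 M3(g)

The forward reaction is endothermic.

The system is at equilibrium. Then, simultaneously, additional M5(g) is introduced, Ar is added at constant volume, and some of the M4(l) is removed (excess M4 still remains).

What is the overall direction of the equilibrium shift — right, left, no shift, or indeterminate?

right

Adding M5 (g), a reactant, drives the reaction to the right.
At constant volume, adding an inert gas leaves every reacting species' partial pressure unchanged, so Q is unchanged — no shift from this change.
M4 is a pure liquid; its activity is 1 regardless of amount, so Q is unaffected — no shift from this change.
Only the nonzero effect(s) matter; the net shift is to the right.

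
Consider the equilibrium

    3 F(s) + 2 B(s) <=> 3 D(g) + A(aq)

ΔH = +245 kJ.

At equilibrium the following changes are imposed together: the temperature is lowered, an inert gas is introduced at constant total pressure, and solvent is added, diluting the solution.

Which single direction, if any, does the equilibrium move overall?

The forward reaction is endothermic. Lowering T favours the exothermic direction — shift to the left.
Adding inert gas at constant total pressure expands the volume and lowers every reacting partial pressure. With Δn_gas = 3 − 0 = +3, Q moves away from K toward the side with fewer gas moles, so the system shifts toward the side with more gas moles — to the right.
Dilution lowers every aqueous concentration by the same factor. Δn_aq = 1 − 0 = +1, so the system shifts toward the side with more dissolved moles — to the right.
The individual effects push in opposite directions; without quantitative information the net direction cannot be determined.

cannot be determined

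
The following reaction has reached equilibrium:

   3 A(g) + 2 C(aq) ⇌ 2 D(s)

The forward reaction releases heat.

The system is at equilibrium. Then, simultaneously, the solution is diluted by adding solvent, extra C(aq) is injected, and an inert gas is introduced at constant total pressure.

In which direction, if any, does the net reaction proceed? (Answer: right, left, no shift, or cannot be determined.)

Dilution lowers every aqueous concentration by the same factor. Δn_aq = 0 − 2 = -2, so the system shifts toward the side with more dissolved moles — to the left.
Adding C (aq), a reactant, drives the reaction to the right.
Adding inert gas at constant total pressure expands the volume and lowers every reacting partial pressure. With Δn_gas = 0 − 3 = -3, Q moves away from K toward the side with fewer gas moles, so the system shifts toward the side with more gas moles — to the left.
The individual effects push in opposite directions; without quantitative information the net direction cannot be determined.

cannot be determined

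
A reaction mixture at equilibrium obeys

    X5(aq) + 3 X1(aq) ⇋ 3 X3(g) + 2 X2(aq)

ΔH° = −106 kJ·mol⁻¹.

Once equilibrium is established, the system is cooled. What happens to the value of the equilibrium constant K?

increases

K depends on temperature via the van 't Hoff relation. The forward reaction is exothermic, so lowering T increases K.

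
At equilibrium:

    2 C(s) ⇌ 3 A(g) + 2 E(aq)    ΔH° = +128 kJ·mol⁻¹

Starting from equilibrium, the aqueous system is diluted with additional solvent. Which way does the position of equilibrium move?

Dilution lowers every aqueous concentration by the same factor. Δn_aq = 2 − 0 = +2, so the system shifts toward the side with more dissolved moles — to the right.

right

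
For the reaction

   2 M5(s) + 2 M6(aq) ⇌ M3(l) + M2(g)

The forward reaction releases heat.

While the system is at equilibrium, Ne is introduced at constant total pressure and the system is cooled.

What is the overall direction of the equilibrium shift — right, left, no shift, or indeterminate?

Adding inert gas at constant total pressure expands the volume and lowers every reacting partial pressure. With Δn_gas = 1 − 0 = +1, Q moves away from K toward the side with fewer gas moles, so the system shifts toward the side with more gas moles — to the right.
The forward reaction is exothermic. Lowering T favours the exothermic direction — shift to the right.
All effects act in the same direction — net shift to the right.

right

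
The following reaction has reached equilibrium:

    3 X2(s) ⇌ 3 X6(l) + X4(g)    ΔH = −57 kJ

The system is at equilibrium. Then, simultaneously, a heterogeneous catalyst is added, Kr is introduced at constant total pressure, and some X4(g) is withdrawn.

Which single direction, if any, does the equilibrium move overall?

A catalyst speeds both forward and reverse rates equally; it changes neither Q nor K — no shift from this change.
Adding inert gas at constant total pressure expands the volume and lowers every reacting partial pressure. With Δn_gas = 1 − 0 = +1, Q moves away from K toward the side with fewer gas moles, so the system shifts toward the side with more gas moles — to the right.
Removing X4 (g), a product, drives the reaction to the right.
Only the nonzero effect(s) matter; the net shift is to the right.

right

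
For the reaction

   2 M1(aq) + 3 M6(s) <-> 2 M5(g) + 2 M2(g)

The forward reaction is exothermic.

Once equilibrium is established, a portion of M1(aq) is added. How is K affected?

unchanged

The equilibrium constant depends only on temperature. This perturbation may move the position of equilibrium, but since T is unchanged, K itself is unchanged.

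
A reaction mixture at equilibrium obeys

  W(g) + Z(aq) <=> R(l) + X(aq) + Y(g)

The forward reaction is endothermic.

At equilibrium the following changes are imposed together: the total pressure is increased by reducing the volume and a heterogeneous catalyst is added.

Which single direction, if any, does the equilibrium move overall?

no shift

Gas moles: reactants 1, products 1. Δn_gas = 0, so a volume change leaves Q equal to K — no shift from this change.
A catalyst speeds both forward and reverse rates equally; it changes neither Q nor K — no shift from this change.
None of the changes alters Q relative to K, so there is no net shift.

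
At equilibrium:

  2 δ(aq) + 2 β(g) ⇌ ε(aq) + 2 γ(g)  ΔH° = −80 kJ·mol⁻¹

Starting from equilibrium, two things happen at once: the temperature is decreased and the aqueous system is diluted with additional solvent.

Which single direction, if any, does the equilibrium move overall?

The forward reaction is exothermic. Lowering T favours the exothermic direction — shift to the right.
Dilution lowers every aqueous concentration by the same factor. Δn_aq = 1 − 2 = -1, so the system shifts toward the side with more dissolved moles — to the left.
The individual effects push in opposite directions; without quantitative information the net direction cannot be determined.

cannot be determined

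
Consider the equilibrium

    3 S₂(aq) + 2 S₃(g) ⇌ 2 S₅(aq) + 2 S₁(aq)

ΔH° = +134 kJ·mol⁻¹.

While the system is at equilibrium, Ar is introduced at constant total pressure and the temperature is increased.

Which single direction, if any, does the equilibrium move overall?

Adding inert gas at constant total pressure expands the volume and lowers every reacting partial pressure. With Δn_gas = 0 − 2 = -2, Q moves away from K toward the side with fewer gas moles, so the system shifts toward the side with more gas moles — to the left.
The forward reaction is endothermic. Raising T favours the endothermic direction — shift to the right.
The individual effects push in opposite directions; without quantitative information the net direction cannot be determined.

cannot be determined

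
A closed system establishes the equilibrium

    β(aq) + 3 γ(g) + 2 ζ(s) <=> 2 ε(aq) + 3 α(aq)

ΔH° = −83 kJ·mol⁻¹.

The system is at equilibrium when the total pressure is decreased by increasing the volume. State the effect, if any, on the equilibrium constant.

The equilibrium constant depends only on temperature. This perturbation may move the position of equilibrium, but since T is unchanged, K itself is unchanged.

unchanged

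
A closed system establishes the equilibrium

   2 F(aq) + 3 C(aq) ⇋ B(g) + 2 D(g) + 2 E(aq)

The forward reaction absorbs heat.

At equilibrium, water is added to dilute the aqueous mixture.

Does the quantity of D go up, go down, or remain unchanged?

decreases

Dilution lowers every aqueous concentration by the same factor. Δn_aq = 2 − 5 = -3, so the system shifts toward the side with more dissolved moles — to the left.
The net shift is to the left. D is a product, so its amount decreases.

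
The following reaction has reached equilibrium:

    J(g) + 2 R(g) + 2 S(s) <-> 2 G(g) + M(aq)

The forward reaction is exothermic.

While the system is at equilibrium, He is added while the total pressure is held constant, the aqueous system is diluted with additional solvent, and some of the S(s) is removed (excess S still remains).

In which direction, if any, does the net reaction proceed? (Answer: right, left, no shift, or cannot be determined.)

Adding inert gas at constant total pressure expands the volume and lowers every reacting partial pressure. With Δn_gas = 2 − 3 = -1, Q moves away from K toward the side with fewer gas moles, so the system shifts toward the side with more gas moles — to the left.
Dilution lowers every aqueous concentration by the same factor. Δn_aq = 1 − 0 = +1, so the system shifts toward the side with more dissolved moles — to the right.
S is a pure solid; its activity is 1 regardless of amount, so Q is unaffected — no shift from this change.
The individual effects push in opposite directions; without quantitative information the net direction cannot be determined.

cannot be determined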